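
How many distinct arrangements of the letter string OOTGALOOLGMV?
12! / (1! × 2! × 1! × 2! × 4! × 1! × 1!) = 4989600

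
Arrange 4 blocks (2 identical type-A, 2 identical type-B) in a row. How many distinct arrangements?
4! / (2! × 2!) = 6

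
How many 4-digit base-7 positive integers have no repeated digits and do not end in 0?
Last digit: 6 nonzero choices. First digit: 5 (nonzero, ≠last). Middle 2: P(5,2) = 20. Total = 600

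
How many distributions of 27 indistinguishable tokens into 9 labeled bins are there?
C(27+9-1, 9-1) = C(35, 8) = 23535820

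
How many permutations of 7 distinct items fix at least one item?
Complement of the derangements. !7 = Σ_{j=0}^{7} (-1)^j·7!/j! = 5040 - 5040 + 2520 - 840 + 210 - 42 + 7 - 1 = 1854. 7! - !7 = 5040 - 1854 = 3186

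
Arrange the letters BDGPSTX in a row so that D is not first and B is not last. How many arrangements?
By inclusion-exclusion: 7! - 2×(7-1)! + (7-2)! = 5040 - 1440 + 120 = 3720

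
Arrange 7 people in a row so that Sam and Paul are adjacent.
Treat as block: (7-1)! × 2! = 720 × 2 = 1440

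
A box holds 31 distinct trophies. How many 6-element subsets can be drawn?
C(31,6) = 31!/(6!×25!) = 736281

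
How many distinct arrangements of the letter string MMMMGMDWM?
9! / (1! × 6! × 1! × 1!) = 504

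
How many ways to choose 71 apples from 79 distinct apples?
C(79,71) = 79!/(71!×8!) = 26088783435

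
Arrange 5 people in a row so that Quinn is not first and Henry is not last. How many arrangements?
By inclusion-exclusion: 5! - 2×(5-1)! + (5-2)! = 120 - 48 + 6 = 78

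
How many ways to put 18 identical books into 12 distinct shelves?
C(18+12-1, 12-1) = C(29, 11) = 34597290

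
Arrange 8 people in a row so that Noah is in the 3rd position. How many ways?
Fix one position: (8-1)! = 5040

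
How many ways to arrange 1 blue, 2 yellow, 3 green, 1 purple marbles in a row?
7! / (1! × 2! × 3! × 1!) = 420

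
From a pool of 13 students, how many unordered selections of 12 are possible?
C(13,12) = 13!/(12!×1!) = 13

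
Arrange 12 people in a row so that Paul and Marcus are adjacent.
Treat as block: (12-1)! × 2! = 39916800 × 2 = 79833600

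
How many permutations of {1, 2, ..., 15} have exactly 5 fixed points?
Choose the 5 fixed points C(15,5) = 3003, derange the rest: !10 = Σ_{j=0}^{10} (-1)^j·10!/j! = 3628800 - 3628800 + 1814400 - 604800 + 151200 - 30240 + 5040 - 720 + 90 - 10 + 1 = 1334961. Product = 3003 × 1334961 = 4008887883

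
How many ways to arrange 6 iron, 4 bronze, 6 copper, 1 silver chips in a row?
17! / (6! × 4! × 6! × 1!) = 28588560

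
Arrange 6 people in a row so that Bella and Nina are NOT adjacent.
Total - adjacent = 6! - (6-1)!×2 = 720 - 240 = 480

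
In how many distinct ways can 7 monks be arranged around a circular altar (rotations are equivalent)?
Circular: fix one position, arrange the rest. (7-1)! = 720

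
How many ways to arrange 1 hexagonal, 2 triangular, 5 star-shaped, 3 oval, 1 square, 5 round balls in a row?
17! / (1! × 2! × 5! × 3! × 1! × 5!) = 2058376320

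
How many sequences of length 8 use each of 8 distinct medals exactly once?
8! = 40320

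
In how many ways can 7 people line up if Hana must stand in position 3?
Fix one position: (7-1)! = 720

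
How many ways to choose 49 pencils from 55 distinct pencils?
C(55,49) = 55!/(49!×6!) = 28989675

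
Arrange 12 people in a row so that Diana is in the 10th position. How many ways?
Fix one position: (12-1)! = 39916800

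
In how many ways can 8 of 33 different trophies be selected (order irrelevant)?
C(33,8) = 33!/(8!×25!) = 13884156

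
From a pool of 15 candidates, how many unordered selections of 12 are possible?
C(15,12) = 15!/(12!×3!) = 455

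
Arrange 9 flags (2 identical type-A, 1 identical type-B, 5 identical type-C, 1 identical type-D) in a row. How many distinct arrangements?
9! / (2! × 1! × 5! × 1!) = 1512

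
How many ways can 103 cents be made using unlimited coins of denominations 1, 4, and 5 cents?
Coefficient of x^103 in 1/(1-x^1) · 1/(1-x^4) · 1/(1-x^5). Case on j = number of 5-cent coins (j = 0..20); remainder r = 103 - 5j is made from {1,4} in ⌊r/4⌋+1 ways. r = 103, 98, 93, 88, 83, 78, 73, 68, 63, 58, 53, 48, 43, 38, 33, 28, 23, 18, 13, 8, 3 → 26 + 25 + 24 + 23 + 21 + 20 + 19 + 18 + 16 + 15 + 14 + 13 + 11 + 10 + 9 + 8 + 6 + 5 + 4 + 3 + 1 = 291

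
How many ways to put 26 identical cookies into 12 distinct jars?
C(26+12-1, 12-1) = C(37, 11) = 854992152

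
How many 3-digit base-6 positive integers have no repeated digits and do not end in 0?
Last digit: 5 nonzero choices. First digit: 4 (nonzero, ≠last). Middle 1: P(4,1) = 4. Total = 80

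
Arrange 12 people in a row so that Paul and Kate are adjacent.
Treat as block: (12-1)! × 2! = 39916800 × 2 = 79833600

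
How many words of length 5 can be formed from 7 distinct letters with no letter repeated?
P(7,5) = 7!/(7-5)! = 2520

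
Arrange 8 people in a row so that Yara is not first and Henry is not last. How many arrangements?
By inclusion-exclusion: 8! - 2×(8-1)! + (8-2)! = 40320 - 10080 + 720 = 30960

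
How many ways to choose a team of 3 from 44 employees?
C(44,3) = 44!/(3!×41!) = 13244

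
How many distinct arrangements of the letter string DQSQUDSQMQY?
11! / (1! × 2! × 1! × 1! × 4! × 2!) = 415800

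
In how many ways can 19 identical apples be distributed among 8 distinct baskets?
C(19+8-1, 8-1) = C(26, 7) = 657800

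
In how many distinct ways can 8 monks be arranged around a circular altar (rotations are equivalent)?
Circular: fix one position, arrange the rest. (8-1)! = 5040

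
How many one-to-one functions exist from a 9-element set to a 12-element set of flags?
P(12,9) = 12!/(12-9)! = 79833600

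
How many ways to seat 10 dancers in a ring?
Circular: fix one position, arrange the rest. (10-1)! = 362880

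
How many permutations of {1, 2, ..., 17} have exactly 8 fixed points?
Choose the 8 fixed points C(17,8) = 24310, derange the rest: !9 = Σ_{j=0}^{9} (-1)^j·9!/j! = 362880 - 362880 + 181440 - 60480 + 15120 - 3024 + 504 - 72 + 9 - 1 = 133496. Product = 24310 × 133496 = 3245287760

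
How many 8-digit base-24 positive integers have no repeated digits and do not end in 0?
Last digit: 23 nonzero choices. First digit: 22 (nonzero, ≠last). Middle 6: P(22,6) = 53721360. Total = 27183008160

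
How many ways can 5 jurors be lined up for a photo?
5! = 120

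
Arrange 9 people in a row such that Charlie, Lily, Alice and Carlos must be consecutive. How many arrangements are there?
Treat the 4 as one block: (9-4+1)! × 4! = 720 × 24 = 17280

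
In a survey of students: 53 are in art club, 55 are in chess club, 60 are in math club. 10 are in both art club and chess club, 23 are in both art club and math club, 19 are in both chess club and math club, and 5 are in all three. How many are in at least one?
|A∪B∪C| = 53+55+60-10-23-19+5 = 121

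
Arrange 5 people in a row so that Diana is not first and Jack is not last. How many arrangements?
By inclusion-exclusion: 5! - 2×(5-1)! + (5-2)! = 120 - 48 + 6 = 78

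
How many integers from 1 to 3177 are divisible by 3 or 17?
⌊3177/3⌋ + ⌊3177/17⌋ - ⌊3177/51⌋ = 1059 + 186 - 62 = 1183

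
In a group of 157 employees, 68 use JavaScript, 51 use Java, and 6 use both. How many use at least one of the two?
|A∪B| = |A| + |B| - |A∩B| = 68 + 51 - 6 = 113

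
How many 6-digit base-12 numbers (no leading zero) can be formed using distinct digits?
First digit: 11 choices (nonzero). Then descending: 11 × 11 × 10 × 9 × 8 × 7 = 609840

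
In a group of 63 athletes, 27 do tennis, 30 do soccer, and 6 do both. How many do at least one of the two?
|A∪B| = |A| + |B| - |A∩B| = 27 + 30 - 6 = 51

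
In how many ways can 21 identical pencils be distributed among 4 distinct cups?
C(21+4-1, 4-1) = C(24, 3) = 2024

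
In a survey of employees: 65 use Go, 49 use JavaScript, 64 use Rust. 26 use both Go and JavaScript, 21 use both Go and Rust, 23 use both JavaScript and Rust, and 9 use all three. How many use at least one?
|A∪B∪C| = 65+49+64-26-21-23+9 = 117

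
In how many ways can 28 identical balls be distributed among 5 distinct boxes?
C(28+5-1, 5-1) = C(32, 4) = 35960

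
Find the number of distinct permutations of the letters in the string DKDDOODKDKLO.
12! / (3! × 5! × 1! × 3!) = 110880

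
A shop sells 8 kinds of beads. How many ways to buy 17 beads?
C(17+8-1, 8-1) = C(24, 7) = 346104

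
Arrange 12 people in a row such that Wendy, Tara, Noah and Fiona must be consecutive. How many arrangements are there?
Treat the 4 as one block: (12-4+1)! × 4! = 362880 × 24 = 8709120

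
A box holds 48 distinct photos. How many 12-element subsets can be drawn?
C(48,12) = 48!/(12!×36!) = 69668534468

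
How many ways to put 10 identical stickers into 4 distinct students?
C(10+4-1, 4-1) = C(13, 3) = 286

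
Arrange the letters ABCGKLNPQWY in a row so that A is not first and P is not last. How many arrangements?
By inclusion-exclusion: 11! - 2×(11-1)! + (11-2)! = 39916800 - 7257600 + 362880 = 33022080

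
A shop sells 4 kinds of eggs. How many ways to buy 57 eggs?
C(57+4-1, 4-1) = C(60, 3) = 34220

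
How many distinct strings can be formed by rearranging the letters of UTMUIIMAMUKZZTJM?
16! / (3! × 2! × 1! × 2! × 1! × 1! × 4! × 2!) = 18162144000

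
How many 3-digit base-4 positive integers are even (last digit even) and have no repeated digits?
Last∈{0,2}. Last=0: 6. Last nonzero: 1×2×P(2,1) = 4. Total = 10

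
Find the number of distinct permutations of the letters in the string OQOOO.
5! / (4! × 1!) = 5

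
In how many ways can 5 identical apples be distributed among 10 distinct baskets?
C(5+10-1, 10-1) = C(14, 9) = 2002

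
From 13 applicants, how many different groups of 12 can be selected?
C(13,12) = 13!/(12!×1!) = 13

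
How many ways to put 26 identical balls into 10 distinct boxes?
C(26+10-1, 10-1) = C(35, 9) = 70607460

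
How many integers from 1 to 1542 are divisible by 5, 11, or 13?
⌊1542/5⌋+⌊1542/11⌋+⌊1542/13⌋ - ⌊1542/55⌋-⌊1542/65⌋-⌊1542/143⌋ + ⌊1542/715⌋ = 308+140+118 - 28-23-10 + 2 = 507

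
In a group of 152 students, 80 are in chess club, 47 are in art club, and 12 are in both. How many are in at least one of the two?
|A∪B| = |A| + |B| - |A∩B| = 80 + 47 - 12 = 115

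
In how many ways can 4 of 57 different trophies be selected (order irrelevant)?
C(57,4) = 57!/(4!×53!) = 395010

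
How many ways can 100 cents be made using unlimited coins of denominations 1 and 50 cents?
Coefficient of x^100 in 1/(1-x^1) · 1/(1-x^50). Use j coins of 50 for j = 0..⌊100/50⌋ = 2, the rest in 1s: 2 + 1 = 3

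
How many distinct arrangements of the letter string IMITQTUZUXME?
12! / (2! × 2! × 1! × 1! × 2! × 2! × 1! × 1!) = 29937600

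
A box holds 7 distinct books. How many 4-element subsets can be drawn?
C(7,4) = 7!/(4!×3!) = 35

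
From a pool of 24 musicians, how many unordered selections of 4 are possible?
C(24,4) = 24!/(4!×20!) = 10626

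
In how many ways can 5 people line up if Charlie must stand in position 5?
Fix one position: (5-1)! = 24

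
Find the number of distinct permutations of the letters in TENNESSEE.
9! / (1! × 4! × 2! × 2!) = 3780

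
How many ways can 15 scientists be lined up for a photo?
15! = 1307674368000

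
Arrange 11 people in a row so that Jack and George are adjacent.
Treat as block: (11-1)! × 2! = 3628800 × 2 = 7257600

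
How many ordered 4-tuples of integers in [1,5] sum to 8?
Coefficient of x^8 in (x + x² + ... + x^5)^4. By inclusion-exclusion on dice exceeding 5: Σ_j (-1)^j C(4,j)·C(8-1-5j, 3) = C(4,0)·C(7,3) = 1·35 = 35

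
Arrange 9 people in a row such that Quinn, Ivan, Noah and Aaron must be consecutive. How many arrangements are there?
Treat the 4 as one block: (9-4+1)! × 4! = 720 × 24 = 17280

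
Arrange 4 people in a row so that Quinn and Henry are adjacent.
Treat as block: (4-1)! × 2! = 6 × 2 = 12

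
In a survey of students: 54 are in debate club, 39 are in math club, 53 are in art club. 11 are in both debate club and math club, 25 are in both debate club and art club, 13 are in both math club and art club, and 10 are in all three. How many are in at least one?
|A∪B∪C| = 54+39+53-11-25-13+10 = 107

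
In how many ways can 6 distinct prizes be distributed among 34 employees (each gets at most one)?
P(34,6) = 34!/(34-6)! = 968330880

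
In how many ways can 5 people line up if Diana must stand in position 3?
Fix one position: (5-1)! = 24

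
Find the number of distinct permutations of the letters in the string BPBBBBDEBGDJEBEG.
16! / (3! × 1! × 2! × 7! × 2! × 1!) = 172972800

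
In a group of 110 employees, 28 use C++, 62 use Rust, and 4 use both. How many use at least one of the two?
|A∪B| = |A| + |B| - |A∩B| = 28 + 62 - 4 = 86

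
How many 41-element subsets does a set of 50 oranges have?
C(50,41) = 50!/(41!×9!) = 2505433700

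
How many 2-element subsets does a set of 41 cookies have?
C(41,2) = 41!/(2!×39!) = 820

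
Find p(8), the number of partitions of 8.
Pentagonal recurrence p(n) = p(n-1) + p(n-2) - p(n-5) - p(n-7) + p(n-12) + p(n-15) - ... gives p(0..7) = 1, 1, 2, 3, 5, 7, 11, 15. p(8) = p(7) + p(6) - p(3) - p(1) = 15 + 11 - 3 - 1 = 22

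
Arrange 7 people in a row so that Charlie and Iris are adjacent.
Treat as block: (7-1)! × 2! = 720 × 2 = 1440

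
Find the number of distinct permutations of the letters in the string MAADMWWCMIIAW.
13! / (3! × 1! × 3! × 2! × 1! × 3!) = 14414400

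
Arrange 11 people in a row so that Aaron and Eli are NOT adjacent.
Total - adjacent = 11! - (11-1)!×2 = 39916800 - 7257600 = 32659200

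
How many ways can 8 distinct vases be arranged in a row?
8! = 40320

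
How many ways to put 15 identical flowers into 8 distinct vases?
C(15+8-1, 8-1) = C(22, 7) = 170544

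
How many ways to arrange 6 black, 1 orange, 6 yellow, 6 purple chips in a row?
19! / (6! × 1! × 6! × 6!) = 325909584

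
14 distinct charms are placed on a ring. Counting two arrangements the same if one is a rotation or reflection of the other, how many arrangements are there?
(14-1)!/2 = 6227020800/2 = 3113510400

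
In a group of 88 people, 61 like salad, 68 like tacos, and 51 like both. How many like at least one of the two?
|A∪B| = |A| + |B| - |A∩B| = 61 + 68 - 51 = 78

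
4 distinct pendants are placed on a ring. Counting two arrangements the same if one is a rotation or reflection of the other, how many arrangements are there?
(4-1)!/2 = 6/2 = 3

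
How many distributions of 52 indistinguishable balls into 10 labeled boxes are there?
C(52+10-1, 10-1) = C(61, 9) = 17341763505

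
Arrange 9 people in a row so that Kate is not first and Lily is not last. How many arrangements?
By inclusion-exclusion: 9! - 2×(9-1)! + (9-2)! = 362880 - 80640 + 5040 = 287280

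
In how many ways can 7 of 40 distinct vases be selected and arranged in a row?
P(40,7) = 40!/(40-7)! = 93963542400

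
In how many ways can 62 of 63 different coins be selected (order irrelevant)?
C(63,62) = 63!/(62!×1!) = 63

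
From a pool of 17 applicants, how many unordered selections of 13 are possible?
C(17,13) = 17!/(13!×4!) = 2380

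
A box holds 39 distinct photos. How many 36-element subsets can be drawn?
C(39,36) = 39!/(36!×3!) = 9139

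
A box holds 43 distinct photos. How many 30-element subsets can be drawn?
C(43,30) = 43!/(30!×13!) = 36576848168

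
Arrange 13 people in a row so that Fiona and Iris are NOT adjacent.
Total - adjacent = 13! - (13-1)!×2 = 6227020800 - 958003200 = 5269017600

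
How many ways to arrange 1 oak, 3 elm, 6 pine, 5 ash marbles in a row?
15! / (1! × 3! × 6! × 5!) = 2522520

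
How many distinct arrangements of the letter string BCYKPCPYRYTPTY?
14! / (2! × 1! × 1! × 4! × 2! × 3! × 1!) = 151351200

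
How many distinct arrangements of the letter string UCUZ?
4! / (1! × 1! × 2!) = 12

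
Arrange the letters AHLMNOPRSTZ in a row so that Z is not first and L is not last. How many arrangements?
By inclusion-exclusion: 11! - 2×(11-1)! + (11-2)! = 39916800 - 7257600 + 362880 = 33022080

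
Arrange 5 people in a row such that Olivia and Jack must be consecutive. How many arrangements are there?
Treat the 2 as one block: (5-2+1)! × 2! = 24 × 2 = 48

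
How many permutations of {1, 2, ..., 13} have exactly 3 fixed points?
Choose the 3 fixed points C(13,3) = 286, derange the rest: !10 = Σ_{j=0}^{10} (-1)^j·10!/j! = 3628800 - 3628800 + 1814400 - 604800 + 151200 - 30240 + 5040 - 720 + 90 - 10 + 1 = 1334961. Product = 286 × 1334961 = 381798846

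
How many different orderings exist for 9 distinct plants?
9! = 362880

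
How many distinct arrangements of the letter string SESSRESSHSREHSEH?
16! / (2! × 3! × 4! × 7!) = 14414400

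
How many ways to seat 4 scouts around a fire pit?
Circular: fix one position, arrange the rest. (4-1)! = 6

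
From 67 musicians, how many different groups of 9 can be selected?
C(67,9) = 67!/(9!×58!) = 42757703560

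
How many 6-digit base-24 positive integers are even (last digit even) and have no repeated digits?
Last∈{0,2,4,6,8,10,12,14,16,18,20,22}. Last=0: 4037880. Last nonzero: 11×22×P(22,4) = 42485520. Total = 46523400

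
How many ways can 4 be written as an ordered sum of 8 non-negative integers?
C(4+8-1, 8-1) = C(11, 7) = 330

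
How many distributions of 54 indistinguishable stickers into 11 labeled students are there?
C(54+11-1, 11-1) = C(64, 10) = 151473214816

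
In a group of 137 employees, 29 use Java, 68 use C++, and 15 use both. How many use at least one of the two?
|A∪B| = |A| + |B| - |A∩B| = 29 + 68 - 15 = 82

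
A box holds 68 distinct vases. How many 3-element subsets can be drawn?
C(68,3) = 68!/(3!×65!) = 50116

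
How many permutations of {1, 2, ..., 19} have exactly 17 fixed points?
Choose the 17 fixed points C(19,17) = 171, derange the rest: !2 = Σ_{j=0}^{2} (-1)^j·2!/j! = 2 - 2 + 1 = 1. Product = 171 × 1 = 171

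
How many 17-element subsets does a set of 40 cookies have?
C(40,17) = 40!/(17!×23!) = 88732378800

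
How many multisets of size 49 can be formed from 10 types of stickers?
C(49+10-1, 10-1) = C(58, 9) = 10648873950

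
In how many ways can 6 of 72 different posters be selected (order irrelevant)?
C(72,6) = 72!/(6!×66!) = 156238908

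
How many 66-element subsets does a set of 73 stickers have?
C(73,66) = 73!/(66!×7!) = 1629348612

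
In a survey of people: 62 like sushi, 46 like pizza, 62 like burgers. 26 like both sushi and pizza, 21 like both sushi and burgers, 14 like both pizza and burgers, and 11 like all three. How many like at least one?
|A∪B∪C| = 62+46+62-26-21-14+11 = 120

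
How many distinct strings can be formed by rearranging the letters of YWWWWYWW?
8! / (2! × 6!) = 28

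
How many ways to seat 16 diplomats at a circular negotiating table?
Circular: fix one position, arrange the rest. (16-1)! = 1307674368000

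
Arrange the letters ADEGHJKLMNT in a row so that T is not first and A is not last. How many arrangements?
By inclusion-exclusion: 11! - 2×(11-1)! + (11-2)! = 39916800 - 7257600 + 362880 = 33022080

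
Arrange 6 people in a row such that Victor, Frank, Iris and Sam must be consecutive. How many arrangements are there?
Treat the 4 as one block: (6-4+1)! × 4! = 6 × 24 = 144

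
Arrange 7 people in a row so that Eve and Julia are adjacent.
Treat as block: (7-1)! × 2! = 720 × 2 = 1440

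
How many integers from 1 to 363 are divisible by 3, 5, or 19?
⌊363/3⌋+⌊363/5⌋+⌊363/19⌋ - ⌊363/15⌋-⌊363/57⌋-⌊363/95⌋ + ⌊363/285⌋ = 121+72+19 - 24-6-3 + 1 = 180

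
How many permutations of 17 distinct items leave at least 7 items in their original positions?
Exactly j fixed points: C(17,j)·!(17-j); sum over j ≥ 7 (derangement numbers via !m = (m-1)·(!(m-1) + !(m-2)): !0..!10 = 1, 0, 1, 2, 9, 44, 265, 1854, 14833, 133496, 1334961). Σ_{j=7}^{17} C(17,j)·!(17-j) = C(17,7)·!10 + C(17,8)·!9 + C(17,9)·!8 + C(17,10)·!7 + C(17,11)·!6 + C(17,12)·!5 + C(17,13)·!4 + C(17,14)·!3 + C(17,15)·!2 + C(17,16)·!1 + C(17,17)·!0 = 19448·1334961 + 24310·133496 + 24310·14833 + 19448·1854 + 12376·265 + 6188·44 + 2380·9 + 680·2 + 136·1 + 17·0 + 1·1 = 29607830939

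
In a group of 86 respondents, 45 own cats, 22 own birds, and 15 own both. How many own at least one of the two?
|A∪B| = |A| + |B| - |A∩B| = 45 + 22 - 15 = 52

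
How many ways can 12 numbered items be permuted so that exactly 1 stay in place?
Choose the 1 fixed point C(12,1) = 12, derange the rest: !11 = Σ_{j=0}^{11} (-1)^j·11!/j! = 39916800 - 39916800 + 19958400 - 6652800 + 1663200 - 332640 + 55440 - 7920 + 990 - 110 + 11 - 1 = 14684570. Product = 12 × 14684570 = 176214840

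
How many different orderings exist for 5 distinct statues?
5! = 120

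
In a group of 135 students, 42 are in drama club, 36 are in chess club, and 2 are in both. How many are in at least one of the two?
|A∪B| = |A| + |B| - |A∩B| = 42 + 36 - 2 = 76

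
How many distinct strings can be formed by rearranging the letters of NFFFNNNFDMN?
11! / (4! × 1! × 5! × 1!) = 13860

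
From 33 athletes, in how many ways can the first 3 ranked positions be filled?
P(33,3) = 33!/(33-3)! = 32736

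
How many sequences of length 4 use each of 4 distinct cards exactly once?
4! = 24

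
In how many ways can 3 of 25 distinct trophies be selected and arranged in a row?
P(25,3) = 25!/(25-3)! = 13800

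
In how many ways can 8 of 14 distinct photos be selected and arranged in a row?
P(14,8) = 14!/(14-8)! = 121080960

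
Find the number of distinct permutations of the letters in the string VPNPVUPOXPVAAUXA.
16! / (2! × 3! × 4! × 1! × 1! × 2! × 3!) = 6054048000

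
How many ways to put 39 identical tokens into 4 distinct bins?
C(39+4-1, 4-1) = C(42, 3) = 11480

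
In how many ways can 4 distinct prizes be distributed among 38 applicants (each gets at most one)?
P(38,4) = 38!/(38-4)! = 1771560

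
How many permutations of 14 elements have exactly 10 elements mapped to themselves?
Choose the 10 fixed points C(14,10) = 1001, derange the rest: !4 = Σ_{j=0}^{4} (-1)^j·4!/j! = 24 - 24 + 12 - 4 + 1 = 9. Product = 1001 × 9 = 9009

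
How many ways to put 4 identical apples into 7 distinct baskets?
C(4+7-1, 7-1) = C(10, 6) = 210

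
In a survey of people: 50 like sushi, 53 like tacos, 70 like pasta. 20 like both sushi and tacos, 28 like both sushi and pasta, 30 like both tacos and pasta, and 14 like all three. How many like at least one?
|A∪B∪C| = 50+53+70-20-28-30+14 = 109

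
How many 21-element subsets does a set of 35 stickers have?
C(35,21) = 35!/(21!×14!) = 2319959400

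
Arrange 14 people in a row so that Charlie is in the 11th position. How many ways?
Fix one position: (14-1)! = 6227020800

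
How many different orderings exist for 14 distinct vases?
14! = 87178291200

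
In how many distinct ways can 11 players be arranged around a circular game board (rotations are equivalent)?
Circular: fix one position, arrange the rest. (11-1)! = 3628800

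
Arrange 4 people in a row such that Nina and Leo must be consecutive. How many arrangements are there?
Treat the 2 as one block: (4-2+1)! × 2! = 6 × 2 = 12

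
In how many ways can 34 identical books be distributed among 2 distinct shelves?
C(34+2-1, 2-1) = C(35, 1) = 35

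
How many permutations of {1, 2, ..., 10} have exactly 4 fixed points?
Choose the 4 fixed points C(10,4) = 210, derange the rest: !6 = Σ_{j=0}^{6} (-1)^j·6!/j! = 720 - 720 + 360 - 120 + 30 - 6 + 1 = 265. Product = 210 × 265 = 55650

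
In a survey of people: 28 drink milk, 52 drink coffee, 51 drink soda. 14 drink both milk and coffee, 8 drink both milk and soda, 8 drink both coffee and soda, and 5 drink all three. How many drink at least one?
|A∪B∪C| = 28+52+51-14-8-8+5 = 106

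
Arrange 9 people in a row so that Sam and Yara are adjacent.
Treat as block: (9-1)! × 2! = 40320 × 2 = 80640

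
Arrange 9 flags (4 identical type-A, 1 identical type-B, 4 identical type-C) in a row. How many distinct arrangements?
9! / (4! × 1! × 4!) = 630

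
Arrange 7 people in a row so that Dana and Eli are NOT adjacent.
Total - adjacent = 7! - (7-1)!×2 = 5040 - 1440 = 3600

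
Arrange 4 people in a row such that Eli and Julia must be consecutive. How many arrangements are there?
Treat the 2 as one block: (4-2+1)! × 2! = 6 × 2 = 12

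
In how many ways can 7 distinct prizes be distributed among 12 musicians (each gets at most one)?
P(12,7) = 12!/(12-7)! = 3991680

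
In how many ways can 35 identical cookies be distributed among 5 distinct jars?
C(35+5-1, 5-1) = C(39, 4) = 82251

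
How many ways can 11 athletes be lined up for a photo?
11! = 39916800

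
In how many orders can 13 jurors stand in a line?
13! = 6227020800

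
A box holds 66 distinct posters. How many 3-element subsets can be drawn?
C(66,3) = 66!/(3!×63!) = 45760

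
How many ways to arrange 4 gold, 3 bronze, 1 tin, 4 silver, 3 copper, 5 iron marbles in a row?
20! / (4! × 3! × 1! × 4! × 3! × 5!) = 977728752000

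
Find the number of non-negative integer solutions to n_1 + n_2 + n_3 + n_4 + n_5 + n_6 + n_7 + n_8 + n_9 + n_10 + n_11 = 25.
C(25+11-1, 11-1) = C(35, 10) = 183579396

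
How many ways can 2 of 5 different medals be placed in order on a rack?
P(5,2) = 5!/(5-2)! = 20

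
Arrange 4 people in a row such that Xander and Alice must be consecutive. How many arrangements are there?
Treat the 2 as one block: (4-2+1)! × 2! = 6 × 2 = 12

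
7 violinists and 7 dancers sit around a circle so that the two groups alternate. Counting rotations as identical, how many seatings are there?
Fix one of the violinists: (7-1)! ways for the remaining violinists, × 7! ways for the dancers = 720 × 5040 = 3628800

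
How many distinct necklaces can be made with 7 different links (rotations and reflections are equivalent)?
(7-1)!/2 = 720/2 = 360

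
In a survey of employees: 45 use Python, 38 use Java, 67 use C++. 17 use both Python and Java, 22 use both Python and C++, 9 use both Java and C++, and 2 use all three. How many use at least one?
|A∪B∪C| = 45+38+67-17-22-9+2 = 104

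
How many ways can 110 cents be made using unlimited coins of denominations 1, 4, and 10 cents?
Coefficient of x^110 in 1/(1-x^1) · 1/(1-x^4) · 1/(1-x^10). Case on j = number of 10-cent coins (j = 0..11); remainder r = 110 - 10j is made from {1,4} in ⌊r/4⌋+1 ways. r = 110, 100, 90, 80, 70, 60, 50, 40, 30, 20, 10, 0 → 28 + 26 + 23 + 21 + 18 + 16 + 13 + 11 + 8 + 6 + 3 + 1 = 174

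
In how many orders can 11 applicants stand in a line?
11! = 39916800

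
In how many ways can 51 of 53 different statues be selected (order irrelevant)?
C(53,51) = 53!/(51!×2!) = 1378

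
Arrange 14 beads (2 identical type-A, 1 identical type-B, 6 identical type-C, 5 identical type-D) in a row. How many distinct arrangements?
14! / (2! × 1! × 6! × 5!) = 504504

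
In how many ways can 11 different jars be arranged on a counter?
11! = 39916800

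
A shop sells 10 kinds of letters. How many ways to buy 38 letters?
C(38+10-1, 10-1) = C(47, 9) = 1362649145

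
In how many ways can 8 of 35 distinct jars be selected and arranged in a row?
P(35,8) = 35!/(35-8)! = 948964262400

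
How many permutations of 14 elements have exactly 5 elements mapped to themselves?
Choose the 5 fixed points C(14,5) = 2002, derange the rest: !9 = Σ_{j=0}^{9} (-1)^j·9!/j! = 362880 - 362880 + 181440 - 60480 + 15120 - 3024 + 504 - 72 + 9 - 1 = 133496. Product = 2002 × 133496 = 267258992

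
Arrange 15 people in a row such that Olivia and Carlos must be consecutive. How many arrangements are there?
Treat the 2 as one block: (15-2+1)! × 2! = 87178291200 × 2 = 174356582400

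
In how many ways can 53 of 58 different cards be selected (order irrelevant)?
C(58,53) = 58!/(53!×5!) = 4582116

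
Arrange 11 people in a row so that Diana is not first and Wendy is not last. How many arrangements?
By inclusion-exclusion: 11! - 2×(11-1)! + (11-2)! = 39916800 - 7257600 + 362880 = 33022080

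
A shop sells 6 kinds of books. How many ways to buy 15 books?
C(15+6-1, 6-1) = C(20, 5) = 15504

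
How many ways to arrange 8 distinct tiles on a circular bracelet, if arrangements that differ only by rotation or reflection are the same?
(8-1)!/2 = 5040/2 = 2520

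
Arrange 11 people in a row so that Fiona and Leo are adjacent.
Treat as block: (11-1)! × 2! = 3628800 × 2 = 7257600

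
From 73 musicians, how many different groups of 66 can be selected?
C(73,66) = 73!/(66!×7!) = 1629348612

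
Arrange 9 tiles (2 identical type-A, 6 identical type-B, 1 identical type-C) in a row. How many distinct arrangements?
9! / (2! × 6! × 1!) = 252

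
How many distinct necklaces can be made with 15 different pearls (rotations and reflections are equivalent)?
(15-1)!/2 = 87178291200/2 = 43589145600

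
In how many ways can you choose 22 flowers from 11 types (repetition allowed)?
C(22+11-1, 11-1) = C(32, 10) = 64512240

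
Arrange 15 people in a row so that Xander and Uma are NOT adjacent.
Total - adjacent = 15! - (15-1)!×2 = 1307674368000 - 174356582400 = 1133317785600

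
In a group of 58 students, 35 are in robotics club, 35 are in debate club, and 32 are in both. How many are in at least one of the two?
|A∪B| = |A| + |B| - |A∩B| = 35 + 35 - 32 = 38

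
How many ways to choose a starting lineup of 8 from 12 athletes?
C(12,8) = 12!/(8!×4!) = 495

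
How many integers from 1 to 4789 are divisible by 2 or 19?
⌊4789/2⌋ + ⌊4789/19⌋ - ⌊4789/38⌋ = 2394 + 252 - 126 = 2520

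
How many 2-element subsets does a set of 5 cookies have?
C(5,2) = 5!/(2!×3!) = 10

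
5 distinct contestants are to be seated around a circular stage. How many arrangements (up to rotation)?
Circular: fix one position, arrange the rest. (5-1)! = 24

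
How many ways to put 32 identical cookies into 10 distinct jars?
C(32+10-1, 10-1) = C(41, 9) = 350343565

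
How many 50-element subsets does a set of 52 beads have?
C(52,50) = 52!/(50!×2!) = 1326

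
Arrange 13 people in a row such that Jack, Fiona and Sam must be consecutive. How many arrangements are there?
Treat the 3 as one block: (13-3+1)! × 3! = 39916800 × 6 = 239500800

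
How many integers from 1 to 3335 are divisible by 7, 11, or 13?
⌊3335/7⌋+⌊3335/11⌋+⌊3335/13⌋ - ⌊3335/77⌋-⌊3335/91⌋-⌊3335/143⌋ + ⌊3335/1001⌋ = 476+303+256 - 43-36-23 + 3 = 936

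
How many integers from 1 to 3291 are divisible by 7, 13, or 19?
⌊3291/7⌋+⌊3291/13⌋+⌊3291/19⌋ - ⌊3291/91⌋-⌊3291/133⌋-⌊3291/247⌋ + ⌊3291/1729⌋ = 470+253+173 - 36-24-13 + 1 = 824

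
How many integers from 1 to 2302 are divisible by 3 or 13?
⌊2302/3⌋ + ⌊2302/13⌋ - ⌊2302/39⌋ = 767 + 177 - 59 = 885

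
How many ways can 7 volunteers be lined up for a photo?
7! = 5040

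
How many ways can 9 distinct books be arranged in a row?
9! = 362880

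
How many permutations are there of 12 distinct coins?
12! = 479001600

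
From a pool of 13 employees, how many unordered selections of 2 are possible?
C(13,2) = 13!/(2!×11!) = 78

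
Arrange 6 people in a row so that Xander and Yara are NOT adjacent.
Total - adjacent = 6! - (6-1)!×2 = 720 - 240 = 480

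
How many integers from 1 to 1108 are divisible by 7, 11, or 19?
⌊1108/7⌋+⌊1108/11⌋+⌊1108/19⌋ - ⌊1108/77⌋-⌊1108/133⌋-⌊1108/209⌋ + ⌊1108/1463⌋ = 158+100+58 - 14-8-5 + 0 = 289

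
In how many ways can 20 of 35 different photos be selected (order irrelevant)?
C(35,20) = 35!/(20!×15!) = 3247943160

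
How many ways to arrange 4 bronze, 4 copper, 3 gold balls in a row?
11! / (4! × 4! × 3!) = 11550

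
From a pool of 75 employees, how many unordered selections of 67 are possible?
C(75,67) = 75!/(67!×8!) = 16871053725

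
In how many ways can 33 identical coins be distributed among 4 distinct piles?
C(33+4-1, 4-1) = C(36, 3) = 7140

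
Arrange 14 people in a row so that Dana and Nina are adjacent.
Treat as block: (14-1)! × 2! = 6227020800 × 2 = 12454041600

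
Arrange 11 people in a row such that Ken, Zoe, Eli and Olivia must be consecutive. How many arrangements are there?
Treat the 4 as one block: (11-4+1)! × 4! = 40320 × 24 = 967680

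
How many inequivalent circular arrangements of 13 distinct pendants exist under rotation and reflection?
(13-1)!/2 = 479001600/2 = 239500800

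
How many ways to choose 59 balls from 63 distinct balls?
C(63,59) = 63!/(59!×4!) = 595665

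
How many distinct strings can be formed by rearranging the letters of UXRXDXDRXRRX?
12! / (5! × 4! × 1! × 2!) = 83160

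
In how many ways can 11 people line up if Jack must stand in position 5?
Fix one position: (11-1)! = 3628800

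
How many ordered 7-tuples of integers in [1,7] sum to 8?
Coefficient of x^8 in (x + x² + ... + x^7)^7. By inclusion-exclusion on dice exceeding 7: Σ_j (-1)^j C(7,j)·C(8-1-7j, 6) = C(7,0)·C(7,6) = 1·7 = 7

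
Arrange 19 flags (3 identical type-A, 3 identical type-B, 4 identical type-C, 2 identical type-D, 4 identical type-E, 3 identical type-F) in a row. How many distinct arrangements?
19! / (3! × 3! × 4! × 2! × 4! × 3!) = 488864376000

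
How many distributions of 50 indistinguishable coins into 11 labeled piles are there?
C(50+11-1, 11-1) = C(60, 10) = 75394027566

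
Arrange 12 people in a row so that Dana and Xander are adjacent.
Treat as block: (12-1)! × 2! = 39916800 × 2 = 79833600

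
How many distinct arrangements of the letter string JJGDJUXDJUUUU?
13! / (2! × 4! × 1! × 1! × 5!) = 1081080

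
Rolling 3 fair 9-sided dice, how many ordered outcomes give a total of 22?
Coefficient of x^22 in (x + x² + ... + x^9)^3. By inclusion-exclusion on dice exceeding 9: Σ_j (-1)^j C(3,j)·C(22-1-9j, 2) = C(3,0)·C(21,2) - C(3,1)·C(12,2) + C(3,2)·C(3,2) = 1·210 - 3·66 + 3·3 = 21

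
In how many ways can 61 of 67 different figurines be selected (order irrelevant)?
C(67,61) = 67!/(61!×6!) = 99795696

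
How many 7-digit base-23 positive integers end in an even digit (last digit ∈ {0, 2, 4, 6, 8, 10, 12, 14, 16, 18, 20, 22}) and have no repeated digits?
Last∈{0,2,4,6,8,10,12,14,16,18,20,22}. Last=0: 53721360. Last nonzero: 11×21×P(21,5) = 564074280. Total = 617795640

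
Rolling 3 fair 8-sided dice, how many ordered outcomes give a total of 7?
Coefficient of x^7 in (x + x² + ... + x^8)^3. By inclusion-exclusion on dice exceeding 8: Σ_j (-1)^j C(3,j)·C(7-1-8j, 2) = C(3,0)·C(6,2) = 1·15 = 15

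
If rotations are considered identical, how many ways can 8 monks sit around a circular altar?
Circular: fix one position, arrange the rest. (8-1)! = 5040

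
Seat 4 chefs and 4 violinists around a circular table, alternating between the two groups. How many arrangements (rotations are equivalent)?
Fix one of the chefs: (4-1)! ways for the remaining chefs, × 4! ways for the violinists = 6 × 24 = 144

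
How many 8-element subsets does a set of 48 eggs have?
C(48,8) = 48!/(8!×40!) = 377348994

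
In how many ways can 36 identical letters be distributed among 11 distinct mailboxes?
C(36+11-1, 11-1) = C(46, 10) = 4076350421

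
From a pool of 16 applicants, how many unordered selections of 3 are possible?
C(16,3) = 16!/(3!×13!) = 560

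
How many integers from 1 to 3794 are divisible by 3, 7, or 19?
⌊3794/3⌋+⌊3794/7⌋+⌊3794/19⌋ - ⌊3794/21⌋-⌊3794/57⌋-⌊3794/133⌋ + ⌊3794/399⌋ = 1264+542+199 - 180-66-28 + 9 = 1740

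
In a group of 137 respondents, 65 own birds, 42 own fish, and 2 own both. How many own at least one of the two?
|A∪B| = |A| + |B| - |A∩B| = 65 + 42 - 2 = 105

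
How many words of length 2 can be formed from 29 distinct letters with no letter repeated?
P(29,2) = 29!/(29-2)! = 812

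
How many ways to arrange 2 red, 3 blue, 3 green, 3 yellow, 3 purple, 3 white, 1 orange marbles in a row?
18! / (2! × 3! × 3! × 3! × 3! × 3! × 1!) = 411675264000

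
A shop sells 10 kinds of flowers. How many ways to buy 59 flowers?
C(59+10-1, 10-1) = C(68, 9) = 49280065120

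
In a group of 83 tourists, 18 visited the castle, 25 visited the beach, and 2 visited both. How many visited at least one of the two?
|A∪B| = |A| + |B| - |A∩B| = 18 + 25 - 2 = 41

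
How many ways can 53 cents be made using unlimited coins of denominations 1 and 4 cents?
Coefficient of x^53 in 1/(1-x^1) · 1/(1-x^4). Use j coins of 4 for j = 0..⌊53/4⌋ = 13, the rest in 1s: 13 + 1 = 14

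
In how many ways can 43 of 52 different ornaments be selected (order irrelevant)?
C(52,43) = 52!/(43!×9!) = 3679075400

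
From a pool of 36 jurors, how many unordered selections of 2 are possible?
C(36,2) = 36!/(2!×34!) = 630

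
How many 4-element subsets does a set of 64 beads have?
C(64,4) = 64!/(4!×60!) = 635376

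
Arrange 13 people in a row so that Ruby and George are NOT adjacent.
Total - adjacent = 13! - (13-1)!×2 = 6227020800 - 958003200 = 5269017600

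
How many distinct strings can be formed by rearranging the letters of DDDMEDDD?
8! / (1! × 6! × 1!) = 56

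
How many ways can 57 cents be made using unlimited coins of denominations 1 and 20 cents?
Coefficient of x^57 in 1/(1-x^1) · 1/(1-x^20). Use j coins of 20 for j = 0..⌊57/20⌋ = 2, the rest in 1s: 2 + 1 = 3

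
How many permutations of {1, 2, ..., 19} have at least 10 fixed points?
Exactly j fixed points: C(19,j)·!(19-j); sum over j ≥ 10 (derangement numbers via !m = (m-1)·(!(m-1) + !(m-2)): !0..!9 = 1, 0, 1, 2, 9, 44, 265, 1854, 14833, 133496). Σ_{j=10}^{19} C(19,j)·!(19-j) = C(19,10)·!9 + C(19,11)·!8 + C(19,12)·!7 + C(19,13)·!6 + C(19,14)·!5 + C(19,15)·!4 + C(19,16)·!3 + C(19,17)·!2 + C(19,18)·!1 + C(19,19)·!0 = 92378·133496 + 75582·14833 + 50388·1854 + 27132·265 + 11628·44 + 3876·9 + 969·2 + 171·1 + 19·0 + 1·1 = 13554359252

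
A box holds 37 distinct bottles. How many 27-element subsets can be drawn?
C(37,27) = 37!/(27!×10!) = 348330136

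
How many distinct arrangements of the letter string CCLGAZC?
7! / (1! × 1! × 1! × 3! × 1!) = 840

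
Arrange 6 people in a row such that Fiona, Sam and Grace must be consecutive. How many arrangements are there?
Treat the 3 as one block: (6-3+1)! × 3! = 24 × 6 = 144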